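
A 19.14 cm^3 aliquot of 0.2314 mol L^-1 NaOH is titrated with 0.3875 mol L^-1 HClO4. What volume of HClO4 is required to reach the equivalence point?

n(NaOH) = 0.2314 mol/L x 0.01914 L = 0.004429 mol.
At equivalence n(HClO4) = n(NaOH) = 0.004429 mol.
V(HClO4) = 0.004429 / 0.3875 = 0.01143 L = 11.4 mL.

11.4 mL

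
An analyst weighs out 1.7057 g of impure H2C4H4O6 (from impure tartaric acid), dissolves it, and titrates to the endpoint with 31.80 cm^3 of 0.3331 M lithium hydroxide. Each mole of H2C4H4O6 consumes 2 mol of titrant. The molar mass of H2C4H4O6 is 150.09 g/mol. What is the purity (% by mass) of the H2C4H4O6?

46.6%

n(LiOH) = 0.3331 x 0.03180 = 0.01059 mol.
n(H2C4H4O6) = 0.01059 / 2 = 0.005296 mol.
mass of H2C4H4O6 = 0.005296 x 150.09 = 0.7949 g.
% purity = 0.7949 / 1.7057 x 100 = 46.6%.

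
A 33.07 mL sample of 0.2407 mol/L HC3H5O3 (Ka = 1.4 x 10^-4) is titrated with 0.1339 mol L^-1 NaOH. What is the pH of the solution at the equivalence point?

8.39

n(HC3H5O3) = 0.2407 x 0.03307 = 0.007960 mol; V(NaOH) at equivalence = 0.007960/0.1339 = 0.05945 L.
At equivalence all the acid is converted to C3H5O3-; total volume = 0.03307 + 0.05945 = 0.09252 L, so [C3H5O3-] = 0.007960/0.09252 = 0.08604 M.
Kb = Kw/Ka = 1.0e-14 / 1.4 x 10^-4 = 7.14e-11.
[OH^-] = sqrt(Kb x [C3H5O3-]) = sqrt(7.14e-11 x 0.08604) = 2.48e-6 M.
pOH = 5.61, so pH = 14.00 - 5.61 = 8.39.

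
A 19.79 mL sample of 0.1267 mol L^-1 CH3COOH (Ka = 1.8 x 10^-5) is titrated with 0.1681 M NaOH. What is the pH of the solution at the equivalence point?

n(CH3COOH) = 0.1267 x 0.01979 = 0.002507 mol; V(NaOH) at equivalence = 0.002507/0.1681 = 0.01492 L.
At equivalence all the acid is converted to CH3COO-; total volume = 0.01979 + 0.01492 = 0.03471 L, so [CH3COO-] = 0.002507/0.03471 = 0.07225 M.
Kb = Kw/Ka = 1.0e-14 / 1.8 x 10^-5 = 5.56e-10.
[OH^-] = sqrt(Kb x [CH3COO-]) = sqrt(5.56e-10 x 0.07225) = 6.34e-6 M.
pOH = 5.20, so pH = 14.00 - 5.20 = 8.80.

8.80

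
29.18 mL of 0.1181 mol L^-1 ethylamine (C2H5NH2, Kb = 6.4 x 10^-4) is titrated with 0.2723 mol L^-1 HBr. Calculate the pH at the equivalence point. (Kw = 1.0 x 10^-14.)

5.95

n(C2H5NH2) = 0.1181 x 0.02918 = 0.003446 mol; V(HBr) at equivalence = 0.003446/0.2723 = 0.01266 L.
At equivalence the base is fully converted to C2H5NH3+; total volume = 0.04184 L, so [C2H5NH3+] = 0.003446/0.04184 = 0.08237 M.
Ka(C2H5NH3+) = Kw/Kb = 1.0e-14 / 6.4 x 10^-4 = 1.56e-11.
[H^+] = sqrt(Ka x [C2H5NH3+]) = sqrt(1.56e-11 x 0.08237) = 1.13e-6 M.
pH = -log(1.13e-6) = 5.95.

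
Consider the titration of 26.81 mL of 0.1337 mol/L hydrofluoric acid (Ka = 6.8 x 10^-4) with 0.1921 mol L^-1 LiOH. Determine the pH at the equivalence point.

8.03

n(HF) = 0.1337 x 0.02681 = 0.003584 mol; V(LiOH) at equivalence = 0.003584/0.1921 = 0.01866 L.
At equivalence all the acid is converted to F-; total volume = 0.02681 + 0.01866 = 0.04547 L, so [F-] = 0.003584/0.04547 = 0.07883 M.
Kb = Kw/Ka = 1.0e-14 / 6.8 x 10^-4 = 1.47e-11.
[OH^-] = sqrt(Kb x [F-]) = sqrt(1.47e-11 x 0.07883) = 1.08e-6 M.
pOH = 5.97, so pH = 14.00 - 5.97 = 8.03.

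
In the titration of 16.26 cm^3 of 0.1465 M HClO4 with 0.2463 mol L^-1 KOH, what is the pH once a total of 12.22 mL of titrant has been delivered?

n(acid) = 0.1465 x 0.01626 = 0.002382 mol; n(KOH) added = 0.2463 x 0.01222 = 0.003010 mol.
Base is in excess by 0.003010 - 0.002382 = 0.0006277 mol in a total volume of 0.02848 L.
[OH^-] = 0.0006277/0.02848 = 0.02204 M, so pOH = 1.66 and pH = 14.00 - 1.66 = 12.34.

12.34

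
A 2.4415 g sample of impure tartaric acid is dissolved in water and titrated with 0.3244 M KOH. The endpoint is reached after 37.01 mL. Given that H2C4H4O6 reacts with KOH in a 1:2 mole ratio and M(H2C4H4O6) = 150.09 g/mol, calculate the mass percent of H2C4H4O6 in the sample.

36.9%

n(KOH) = 0.3244 x 0.03701 = 0.01201 mol.
n(H2C4H4O6) = 0.01201 / 2 = 0.006003 mol.
mass of H2C4H4O6 = 0.006003 x 150.09 = 0.9010 g.
% purity = 0.9010 / 2.4415 x 100 = 36.9%.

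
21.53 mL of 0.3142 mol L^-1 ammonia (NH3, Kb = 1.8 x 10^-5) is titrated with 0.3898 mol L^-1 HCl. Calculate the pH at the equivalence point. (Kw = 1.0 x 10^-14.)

5.01

n(NH3) = 0.3142 x 0.02153 = 0.006765 mol; V(HCl) at equivalence = 0.006765/0.3898 = 0.01735 L.
At equivalence the base is fully converted to NH4+; total volume = 0.03888 L, so [NH4+] = 0.006765/0.03888 = 0.1740 M.
Ka(NH4+) = Kw/Kb = 1.0e-14 / 1.8 x 10^-5 = 5.56e-10.
[H^+] = sqrt(Ka x [NH4+]) = sqrt(5.56e-10 x 0.1740) = 9.83e-6 M.
pH = -log(9.83e-6) = 5.01.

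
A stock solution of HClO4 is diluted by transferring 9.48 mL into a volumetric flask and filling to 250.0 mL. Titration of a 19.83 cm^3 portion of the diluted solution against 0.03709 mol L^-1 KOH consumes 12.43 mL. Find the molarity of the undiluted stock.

0.613 M

n(KOH) = 0.03709 x 0.01243 = 0.0004610 mol.
n(HClO4) in the aliquot = 0.0004610 mol.
[diluted HClO4] = 0.0004610 / 0.01983 = 0.02325 M.
Dilution factor = 250.0/9.480 = 26.37, so [stock] = 0.02325 x 26.37 = 0.613 M.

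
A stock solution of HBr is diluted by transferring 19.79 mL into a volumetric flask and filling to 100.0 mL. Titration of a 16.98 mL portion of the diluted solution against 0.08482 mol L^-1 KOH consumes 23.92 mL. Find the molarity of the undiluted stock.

n(KOH) = 0.08482 x 0.02392 = 0.002029 mol.
n(HBr) in the aliquot = 0.002029 mol.
[diluted HBr] = 0.002029 / 0.01698 = 0.1195 M.
Dilution factor = 100.0/19.79 = 5.053, so [stock] = 0.1195 x 5.053 = 0.604 M.

0.604 M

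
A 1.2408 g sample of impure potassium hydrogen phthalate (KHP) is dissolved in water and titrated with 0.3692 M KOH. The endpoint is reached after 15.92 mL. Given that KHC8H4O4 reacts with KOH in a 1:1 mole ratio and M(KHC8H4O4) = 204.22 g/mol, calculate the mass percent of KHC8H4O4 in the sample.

n(KOH) = 0.3692 x 0.01592 = 0.005878 mol.
n(KHC8H4O4) = 0.005878 / 1 = 0.005878 mol.
mass of KHC8H4O4 = 0.005878 x 204.22 = 1.200 g.
% purity = 1.200 / 1.2408 x 100 = 96.7%.

96.7%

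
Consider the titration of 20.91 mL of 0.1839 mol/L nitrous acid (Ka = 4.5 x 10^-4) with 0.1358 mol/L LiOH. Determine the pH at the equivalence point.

n(HNO2) = 0.1839 x 0.02091 = 0.003845 mol; V(LiOH) at equivalence = 0.003845/0.1358 = 0.02832 L.
At equivalence all the acid is converted to NO2-; total volume = 0.02091 + 0.02832 = 0.04923 L, so [NO2-] = 0.003845/0.04923 = 0.07812 M.
Kb = Kw/Ka = 1.0e-14 / 4.5 x 10^-4 = 2.22e-11.
[OH^-] = sqrt(Kb x [NO2-]) = sqrt(2.22e-11 x 0.07812) = 1.32e-6 M.
pOH = 5.88, so pH = 14.00 - 5.88 = 8.12.

8.12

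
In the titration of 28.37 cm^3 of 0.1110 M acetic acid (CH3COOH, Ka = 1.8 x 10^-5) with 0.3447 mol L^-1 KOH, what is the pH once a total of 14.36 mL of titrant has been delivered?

n(acid) = 0.1110 x 0.02837 = 0.003149 mol; n(KOH) added = 0.3447 x 0.01436 = 0.004950 mol.
Base is in excess by 0.004950 - 0.003149 = 0.001801 mol in a total volume of 0.04273 L.
[OH^-] = 0.001801/0.04273 = 0.04214 M, so pOH = 1.38 and pH = 14.00 - 1.38 = 12.62.

12.62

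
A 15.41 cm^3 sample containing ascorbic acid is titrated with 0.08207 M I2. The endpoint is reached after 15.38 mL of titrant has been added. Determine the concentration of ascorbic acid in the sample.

0.0819 M

n(I2) = 0.08207 x 0.01538 = 0.001262 mol.
From the balanced equation, 1 mol I2 reacts with 1 mol ascorbic acid, so n(ascorbic acid) = 0.001262 x 1/1 = 0.001262 mol.
[ascorbic acid] = 0.001262 / 0.01541 L = 0.0819 M.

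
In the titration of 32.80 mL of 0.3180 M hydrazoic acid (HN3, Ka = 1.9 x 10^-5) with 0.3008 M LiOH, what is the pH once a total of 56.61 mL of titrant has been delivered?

12.87

n(acid) = 0.3180 x 0.03280 = 0.01043 mol; n(LiOH) added = 0.3008 x 0.05661 = 0.01703 mol.
Base is in excess by 0.01703 - 0.01043 = 0.006598 mol in a total volume of 0.08941 L.
[OH^-] = 0.006598/0.08941 = 0.07379 M, so pOH = 1.13 and pH = 14.00 - 1.13 = 12.87.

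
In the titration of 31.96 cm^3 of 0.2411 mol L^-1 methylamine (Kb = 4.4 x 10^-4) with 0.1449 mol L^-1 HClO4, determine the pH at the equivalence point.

5.84

n(CH3NH2) = 0.2411 x 0.03196 = 0.007706 mol; V(HClO4) at equivalence = 0.007706/0.1449 = 0.05318 L.
At equivalence the base is fully converted to CH3NH3+; total volume = 0.08514 L, so [CH3NH3+] = 0.007706/0.08514 = 0.09051 M.
Ka(CH3NH3+) = Kw/Kb = 1.0e-14 / 4.4 x 10^-4 = 2.27e-11.
[H^+] = sqrt(Ka x [CH3NH3+]) = sqrt(2.27e-11 x 0.09051) = 1.43e-6 M.
pH = -log(1.43e-6) = 5.84.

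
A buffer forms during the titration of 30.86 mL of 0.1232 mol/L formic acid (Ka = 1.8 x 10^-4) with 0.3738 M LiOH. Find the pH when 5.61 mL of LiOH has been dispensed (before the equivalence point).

Initial n(HCOOH) = 0.1232 x 0.03086 = 0.003802 mol.
n(LiOH) added = 0.3738 x 0.005610 = 0.002097 mol, converting that many moles of HCOOH to HCOO-.
Remaining n(HCOOH) = 0.001705 mol; n(HCOO-) = 0.002097 mol.
By Henderson-Hasselbalch, pH = pKa + log([A^-]/[HA]) = 3.74 + log(0.002097/0.001705) = 3.74 + (+0.09) = 3.83.

3.83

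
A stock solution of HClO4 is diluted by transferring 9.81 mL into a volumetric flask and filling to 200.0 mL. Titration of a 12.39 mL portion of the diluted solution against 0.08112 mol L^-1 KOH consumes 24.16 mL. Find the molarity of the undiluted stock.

n(KOH) = 0.08112 x 0.02416 = 0.001960 mol.
n(HClO4) in the aliquot = 0.001960 mol.
[diluted HClO4] = 0.001960 / 0.01239 = 0.1582 M.
Dilution factor = 200.0/9.810 = 20.39, so [stock] = 0.1582 x 20.39 = 3.22 M.

3.22 M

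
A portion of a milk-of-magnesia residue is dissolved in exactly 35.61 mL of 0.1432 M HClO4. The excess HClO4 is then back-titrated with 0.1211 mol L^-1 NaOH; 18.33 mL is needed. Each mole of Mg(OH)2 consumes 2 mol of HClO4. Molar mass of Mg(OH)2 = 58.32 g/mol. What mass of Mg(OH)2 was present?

Total n(HClO4) added = 0.1432 x 0.03561 = 0.005099 mol.
n(NaOH) used = 0.1211 x 0.01833 = 0.002220 mol, which equals the excess n(HClO4).
So n(HClO4) consumed by the sample = 0.005099 - 0.002220 = 0.002880 mol.
n(Mg(OH)2) = 0.002880 / 2 = 0.001440 mol.
mass = 0.001440 mol x 58.32 g/mol = 0.0840 g.

0.0840 g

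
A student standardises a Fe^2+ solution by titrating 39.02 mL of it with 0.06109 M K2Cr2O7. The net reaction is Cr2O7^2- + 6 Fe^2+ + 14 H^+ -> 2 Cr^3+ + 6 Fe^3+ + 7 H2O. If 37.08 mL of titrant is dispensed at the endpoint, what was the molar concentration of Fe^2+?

n(K2Cr2O7) = 0.06109 x 0.03708 = 0.002265 mol.
From the balanced equation, 1 mol K2Cr2O7 reacts with 6 mol Fe^2+, so n(Fe^2+) = 0.002265 x 6/1 = 0.01359 mol.
[Fe^2+] = 0.01359 / 0.03902 L = 0.348 M.

0.348 M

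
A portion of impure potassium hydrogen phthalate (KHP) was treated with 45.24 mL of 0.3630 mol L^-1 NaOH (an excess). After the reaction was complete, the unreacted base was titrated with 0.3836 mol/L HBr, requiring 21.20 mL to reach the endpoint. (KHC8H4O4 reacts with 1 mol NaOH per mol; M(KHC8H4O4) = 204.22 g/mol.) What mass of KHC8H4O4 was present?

Total n(NaOH) added = 0.3630 x 0.04524 = 0.01642 mol.
n(HBr) used = 0.3836 x 0.02120 = 0.008132 mol, which equals the excess n(NaOH).
So n(NaOH) consumed by the sample = 0.01642 - 0.008132 = 0.008290 mol.
n(KHC8H4O4) = 0.008290 / 1 = 0.008290 mol.
mass = 0.008290 mol x 204.22 g/mol = 1.69 g.

1.69 g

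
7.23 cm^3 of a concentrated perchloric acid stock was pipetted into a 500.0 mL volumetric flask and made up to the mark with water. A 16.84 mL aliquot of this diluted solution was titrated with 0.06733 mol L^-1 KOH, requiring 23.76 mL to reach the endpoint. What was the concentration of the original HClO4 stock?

n(KOH) = 0.06733 x 0.02376 = 0.001600 mol.
n(HClO4) in the aliquot = 0.001600 mol.
[diluted HClO4] = 0.001600 / 0.01684 = 0.09500 M.
Dilution factor = 500.0/7.230 = 69.16, so [stock] = 0.09500 x 69.16 = 6.57 M.

6.57 M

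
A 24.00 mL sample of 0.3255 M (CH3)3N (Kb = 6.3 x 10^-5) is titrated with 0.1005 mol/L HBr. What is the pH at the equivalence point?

5.46

n((CH3)3N) = 0.3255 x 0.02400 = 0.007812 mol; V(HBr) at equivalence = 0.007812/0.1005 = 0.07773 L.
At equivalence the base is fully converted to (CH3)3NH+; total volume = 0.1017 L, so [(CH3)3NH+] = 0.007812/0.1017 = 0.07679 M.
Ka((CH3)3NH+) = Kw/Kb = 1.0e-14 / 6.3 x 10^-5 = 1.59e-10.
[H^+] = sqrt(Ka x [(CH3)3NH+]) = sqrt(1.59e-10 x 0.07679) = 3.49e-6 M.
pH = -log(3.49e-6) = 5.46.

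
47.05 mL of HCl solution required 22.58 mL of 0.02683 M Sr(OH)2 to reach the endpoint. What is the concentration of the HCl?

n(Sr(OH)2) delivered = 0.02683 x 0.02258 = 0.0006058 mol.
The reaction is 2 HCl + 1 Sr(OH)2, so n(HCl) = 0.0006058 x 2/1 = 0.001212 mol.
[HCl] = 0.001212 mol / 0.04705 L = 0.0258 M.

0.0258 M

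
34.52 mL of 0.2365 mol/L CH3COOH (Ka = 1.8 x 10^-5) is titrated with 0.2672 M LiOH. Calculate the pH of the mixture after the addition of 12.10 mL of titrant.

Initial n(CH3COOH) = 0.2365 x 0.03452 = 0.008164 mol.
n(LiOH) added = 0.2672 x 0.01210 = 0.003233 mol, converting that many moles of CH3COOH to CH3COO-.
Remaining n(CH3COOH) = 0.004931 mol; n(CH3COO-) = 0.003233 mol.
By Henderson-Hasselbalch, pH = pKa + log([A^-]/[HA]) = 4.74 + log(0.003233/0.004931) = 4.74 + (-0.18) = 4.56.

4.56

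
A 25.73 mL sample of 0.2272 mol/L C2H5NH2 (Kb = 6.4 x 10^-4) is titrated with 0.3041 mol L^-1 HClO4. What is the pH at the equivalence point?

n(C2H5NH2) = 0.2272 x 0.02573 = 0.005846 mol; V(HClO4) at equivalence = 0.005846/0.3041 = 0.01922 L.
At equivalence the base is fully converted to C2H5NH3+; total volume = 0.04495 L, so [C2H5NH3+] = 0.005846/0.04495 = 0.1300 M.
Ka(C2H5NH3+) = Kw/Kb = 1.0e-14 / 6.4 x 10^-4 = 1.56e-11.
[H^+] = sqrt(Ka x [C2H5NH3+]) = sqrt(1.56e-11 x 0.1300) = 1.43e-6 M.
pH = -log(1.43e-6) = 5.85.

5.85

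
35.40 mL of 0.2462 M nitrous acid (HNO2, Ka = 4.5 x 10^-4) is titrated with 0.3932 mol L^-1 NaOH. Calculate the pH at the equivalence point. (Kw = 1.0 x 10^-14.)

8.26

n(HNO2) = 0.2462 x 0.03540 = 0.008715 mol; V(NaOH) at equivalence = 0.008715/0.3932 = 0.02217 L.
At equivalence all the acid is converted to NO2-; total volume = 0.03540 + 0.02217 = 0.05757 L, so [NO2-] = 0.008715/0.05757 = 0.1514 M.
Kb = Kw/Ka = 1.0e-14 / 4.5 x 10^-4 = 2.22e-11.
[OH^-] = sqrt(Kb x [NO2-]) = sqrt(2.22e-11 x 0.1514) = 1.83e-6 M.
pOH = 5.74, so pH = 14.00 - 5.74 = 8.26.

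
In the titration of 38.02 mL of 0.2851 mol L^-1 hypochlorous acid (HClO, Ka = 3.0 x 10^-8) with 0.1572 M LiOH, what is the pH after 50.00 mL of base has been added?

7.94

Initial n(HClO) = 0.2851 x 0.03802 = 0.01084 mol.
n(LiOH) added = 0.1572 x 0.05000 = 0.007860 mol, converting that many moles of HClO to ClO-.
Remaining n(HClO) = 0.002980 mol; n(ClO-) = 0.007860 mol.
By Henderson-Hasselbalch, pH = pKa + log([A^-]/[HA]) = 7.52 + log(0.007860/0.002980) = 7.52 + (+0.42) = 7.94.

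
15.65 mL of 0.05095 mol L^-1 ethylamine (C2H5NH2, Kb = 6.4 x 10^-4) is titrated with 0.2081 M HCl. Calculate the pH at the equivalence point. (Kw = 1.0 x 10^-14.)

n(C2H5NH2) = 0.05095 x 0.01565 = 0.0007974 mol; V(HCl) at equivalence = 0.0007974/0.2081 = 0.003832 L.
At equivalence the base is fully converted to C2H5NH3+; total volume = 0.01948 L, so [C2H5NH3+] = 0.0007974/0.01948 = 0.04093 M.
Ka(C2H5NH3+) = Kw/Kb = 1.0e-14 / 6.4 x 10^-4 = 1.56e-11.
[H^+] = sqrt(Ka x [C2H5NH3+]) = sqrt(1.56e-11 x 0.04093) = 8.00e-7 M.
pH = -log(8.00e-7) = 6.10.

6.10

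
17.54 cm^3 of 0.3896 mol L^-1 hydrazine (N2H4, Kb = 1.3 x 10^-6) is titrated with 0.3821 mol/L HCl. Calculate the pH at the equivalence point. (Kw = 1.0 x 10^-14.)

n(N2H4) = 0.3896 x 0.01754 = 0.006834 mol; V(HCl) at equivalence = 0.006834/0.3821 = 0.01788 L.
At equivalence the base is fully converted to N2H5+; total volume = 0.03542 L, so [N2H5+] = 0.006834/0.03542 = 0.1929 M.
Ka(N2H5+) = Kw/Kb = 1.0e-14 / 1.3 x 10^-6 = 7.69e-9.
[H^+] = sqrt(Ka x [N2H5+]) = sqrt(7.69e-9 x 0.1929) = 3.85e-5 M.
pH = -log(3.85e-5) = 4.41.

4.41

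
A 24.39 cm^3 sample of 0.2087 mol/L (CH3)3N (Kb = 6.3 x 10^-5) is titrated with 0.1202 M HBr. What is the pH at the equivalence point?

n((CH3)3N) = 0.2087 x 0.02439 = 0.005090 mol; V(HBr) at equivalence = 0.005090/0.1202 = 0.04235 L.
At equivalence the base is fully converted to (CH3)3NH+; total volume = 0.06674 L, so [(CH3)3NH+] = 0.005090/0.06674 = 0.07627 M.
Ka((CH3)3NH+) = Kw/Kb = 1.0e-14 / 6.3 x 10^-5 = 1.59e-10.
[H^+] = sqrt(Ka x [(CH3)3NH+]) = sqrt(1.59e-10 x 0.07627) = 3.48e-6 M.
pH = -log(3.48e-6) = 5.46.

5.46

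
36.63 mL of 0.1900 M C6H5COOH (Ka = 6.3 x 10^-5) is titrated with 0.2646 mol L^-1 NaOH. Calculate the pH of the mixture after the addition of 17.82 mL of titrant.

4.52

Initial n(C6H5COOH) = 0.1900 x 0.03663 = 0.006960 mol.
n(NaOH) added = 0.2646 x 0.01782 = 0.004715 mol, converting that many moles of C6H5COOH to C6H5COO-.
Remaining n(C6H5COOH) = 0.002245 mol; n(C6H5COO-) = 0.004715 mol.
By Henderson-Hasselbalch, pH = pKa + log([A^-]/[HA]) = 4.20 + log(0.004715/0.002245) = 4.20 + (+0.32) = 4.52.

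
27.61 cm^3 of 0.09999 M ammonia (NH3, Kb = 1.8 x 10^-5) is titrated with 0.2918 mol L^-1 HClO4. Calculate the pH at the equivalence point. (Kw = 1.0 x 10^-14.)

5.19

n(NH3) = 0.09999 x 0.02761 = 0.002761 mol; V(HClO4) at equivalence = 0.002761/0.2918 = 0.009461 L.
At equivalence the base is fully converted to NH4+; total volume = 0.03707 L, so [NH4+] = 0.002761/0.03707 = 0.07447 M.
Ka(NH4+) = Kw/Kb = 1.0e-14 / 1.8 x 10^-5 = 5.56e-10.
[H^+] = sqrt(Ka x [NH4+]) = sqrt(5.56e-10 x 0.07447) = 6.43e-6 M.
pH = -log(6.43e-6) = 5.19.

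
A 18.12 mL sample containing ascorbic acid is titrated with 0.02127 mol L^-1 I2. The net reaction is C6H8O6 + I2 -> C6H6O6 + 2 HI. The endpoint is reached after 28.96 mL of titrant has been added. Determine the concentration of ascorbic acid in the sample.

0.0340 M

n(I2) = 0.02127 x 0.02896 = 0.0006160 mol.
From the balanced equation, 1 mol I2 reacts with 1 mol ascorbic acid, so n(ascorbic acid) = 0.0006160 x 1/1 = 0.0006160 mol.
[ascorbic acid] = 0.0006160 / 0.01812 L = 0.0340 M.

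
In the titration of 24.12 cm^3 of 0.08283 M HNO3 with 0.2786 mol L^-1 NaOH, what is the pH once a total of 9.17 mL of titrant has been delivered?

n(acid) = 0.08283 x 0.02412 = 0.001998 mol; n(NaOH) added = 0.2786 x 0.009170 = 0.002555 mol.
Base is in excess by 0.002555 - 0.001998 = 0.0005569 mol in a total volume of 0.03329 L.
[OH^-] = 0.0005569/0.03329 = 0.01673 M, so pOH = 1.78 and pH = 14.00 - 1.78 = 12.22.

12.22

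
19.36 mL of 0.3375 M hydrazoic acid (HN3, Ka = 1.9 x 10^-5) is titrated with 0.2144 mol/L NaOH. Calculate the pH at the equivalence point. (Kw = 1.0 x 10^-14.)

8.92

n(HN3) = 0.3375 x 0.01936 = 0.006534 mol; V(NaOH) at equivalence = 0.006534/0.2144 = 0.03048 L.
At equivalence all the acid is converted to N3-; total volume = 0.01936 + 0.03048 = 0.04984 L, so [N3-] = 0.006534/0.04984 = 0.1311 M.
Kb = Kw/Ka = 1.0e-14 / 1.9 x 10^-5 = 5.26e-10.
[OH^-] = sqrt(Kb x [N3-]) = sqrt(5.26e-10 x 0.1311) = 8.31e-6 M.
pOH = 5.08, so pH = 14.00 - 5.08 = 8.92.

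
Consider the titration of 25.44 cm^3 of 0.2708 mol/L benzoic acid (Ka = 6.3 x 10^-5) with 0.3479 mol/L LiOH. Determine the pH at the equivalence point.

n(C6H5COOH) = 0.2708 x 0.02544 = 0.006889 mol; V(LiOH) at equivalence = 0.006889/0.3479 = 0.01980 L.
At equivalence all the acid is converted to C6H5COO-; total volume = 0.02544 + 0.01980 = 0.04524 L, so [C6H5COO-] = 0.006889/0.04524 = 0.1523 M.
Kb = Kw/Ka = 1.0e-14 / 6.3 x 10^-5 = 1.59e-10.
[OH^-] = sqrt(Kb x [C6H5COO-]) = sqrt(1.59e-10 x 0.1523) = 4.92e-6 M.
pOH = 5.31, so pH = 14.00 - 5.31 = 8.69.

8.69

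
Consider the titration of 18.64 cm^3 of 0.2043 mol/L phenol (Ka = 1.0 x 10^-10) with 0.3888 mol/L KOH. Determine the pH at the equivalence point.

n(C6H5OH) = 0.2043 x 0.01864 = 0.003808 mol; V(KOH) at equivalence = 0.003808/0.3888 = 0.009795 L.
At equivalence all the acid is converted to C6H5O-; total volume = 0.01864 + 0.009795 = 0.02843 L, so [C6H5O-] = 0.003808/0.02843 = 0.1339 M.
Kb = Kw/Ka = 1.0e-14 / 1.0 x 10^-10 = 0.000100.
[OH^-] = sqrt(Kb x [C6H5O-]) = sqrt(0.000100 x 0.1339) = 0.00366 M.
pOH = 2.44, so pH = 14.00 - 2.44 = 11.56.

11.56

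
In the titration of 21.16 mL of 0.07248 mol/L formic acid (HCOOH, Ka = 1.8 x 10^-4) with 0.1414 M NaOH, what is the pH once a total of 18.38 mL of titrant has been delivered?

12.43

n(acid) = 0.07248 x 0.02116 = 0.001534 mol; n(NaOH) added = 0.1414 x 0.01838 = 0.002599 mol.
Base is in excess by 0.002599 - 0.001534 = 0.001065 mol in a total volume of 0.03954 L.
[OH^-] = 0.001065/0.03954 = 0.02694 M, so pOH = 1.57 and pH = 14.00 - 1.57 = 12.43.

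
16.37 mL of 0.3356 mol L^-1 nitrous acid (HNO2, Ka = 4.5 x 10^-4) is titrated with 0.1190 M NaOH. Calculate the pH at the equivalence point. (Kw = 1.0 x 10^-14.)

8.15

n(HNO2) = 0.3356 x 0.01637 = 0.005494 mol; V(NaOH) at equivalence = 0.005494/0.1190 = 0.04617 L.
At equivalence all the acid is converted to NO2-; total volume = 0.01637 + 0.04617 = 0.06254 L, so [NO2-] = 0.005494/0.06254 = 0.08785 M.
Kb = Kw/Ka = 1.0e-14 / 4.5 x 10^-4 = 2.22e-11.
[OH^-] = sqrt(Kb x [NO2-]) = sqrt(2.22e-11 x 0.08785) = 1.40e-6 M.
pOH = 5.85, so pH = 14.00 - 5.85 = 8.15.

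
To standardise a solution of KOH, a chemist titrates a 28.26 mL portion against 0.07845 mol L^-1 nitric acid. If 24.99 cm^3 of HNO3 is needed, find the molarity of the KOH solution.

n(HNO3) delivered = 0.07845 x 0.02499 = 0.001960 mol.
For a 1:1 reaction, n(KOH) = 0.001960 mol.
[KOH] = 0.001960 mol / 0.02826 L = 0.0694 M.

0.0694 M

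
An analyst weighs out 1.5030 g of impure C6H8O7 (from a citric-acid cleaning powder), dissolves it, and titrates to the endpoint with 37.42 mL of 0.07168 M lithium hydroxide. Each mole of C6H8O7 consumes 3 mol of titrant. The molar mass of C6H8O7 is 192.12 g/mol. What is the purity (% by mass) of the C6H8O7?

11.4%

n(LiOH) = 0.07168 x 0.03742 = 0.002682 mol.
n(C6H8O7) = 0.002682 / 3 = 0.0008941 mol.
mass of C6H8O7 = 0.0008941 x 192.12 = 0.1718 g.
% purity = 0.1718 / 1.5030 x 100 = 11.4%.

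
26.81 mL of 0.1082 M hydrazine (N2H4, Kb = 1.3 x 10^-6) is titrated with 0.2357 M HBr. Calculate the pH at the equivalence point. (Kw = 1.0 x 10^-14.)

4.62

n(N2H4) = 0.1082 x 0.02681 = 0.002901 mol; V(HBr) at equivalence = 0.002901/0.2357 = 0.01231 L.
At equivalence the base is fully converted to N2H5+; total volume = 0.03912 L, so [N2H5+] = 0.002901/0.03912 = 0.07416 M.
Ka(N2H5+) = Kw/Kb = 1.0e-14 / 1.3 x 10^-6 = 7.69e-9.
[H^+] = sqrt(Ka x [N2H5+]) = sqrt(7.69e-9 x 0.07416) = 2.39e-5 M.
pH = -log(2.39e-5) = 4.62.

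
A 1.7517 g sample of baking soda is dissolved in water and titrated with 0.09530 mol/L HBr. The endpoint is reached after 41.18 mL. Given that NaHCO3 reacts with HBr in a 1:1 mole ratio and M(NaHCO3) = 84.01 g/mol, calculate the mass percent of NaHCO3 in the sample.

n(HBr) = 0.09530 x 0.04118 = 0.003924 mol.
n(NaHCO3) = 0.003924 / 1 = 0.003924 mol.
mass of NaHCO3 = 0.003924 x 84.01 = 0.3297 g.
% purity = 0.3297 / 1.7517 x 100 = 18.8%.

18.8%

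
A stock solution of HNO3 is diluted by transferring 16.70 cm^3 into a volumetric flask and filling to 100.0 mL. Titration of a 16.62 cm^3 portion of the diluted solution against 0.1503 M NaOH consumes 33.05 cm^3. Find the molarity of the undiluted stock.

n(NaOH) = 0.1503 x 0.03305 = 0.004967 mol.
n(HNO3) in the aliquot = 0.004967 mol.
[diluted HNO3] = 0.004967 / 0.01662 = 0.2989 M.
Dilution factor = 100.0/16.70 = 5.988, so [stock] = 0.2989 x 5.988 = 1.79 M.

1.79 M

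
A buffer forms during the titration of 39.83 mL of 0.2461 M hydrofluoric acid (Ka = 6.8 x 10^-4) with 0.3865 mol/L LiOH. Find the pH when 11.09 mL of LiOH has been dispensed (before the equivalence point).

Initial n(HF) = 0.2461 x 0.03983 = 0.009802 mol.
n(LiOH) added = 0.3865 x 0.01109 = 0.004286 mol, converting that many moles of HF to F-.
Remaining n(HF) = 0.005516 mol; n(F-) = 0.004286 mol.
By Henderson-Hasselbalch, pH = pKa + log([A^-]/[HA]) = 3.17 + log(0.004286/0.005516) = 3.17 + (-0.11) = 3.06.

3.06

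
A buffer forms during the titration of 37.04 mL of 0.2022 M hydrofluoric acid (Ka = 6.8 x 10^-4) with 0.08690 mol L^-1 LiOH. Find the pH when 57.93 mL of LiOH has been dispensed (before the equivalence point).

Initial n(HF) = 0.2022 x 0.03704 = 0.007489 mol.
n(LiOH) added = 0.08690 x 0.05793 = 0.005034 mol, converting that many moles of HF to F-.
Remaining n(HF) = 0.002455 mol; n(F-) = 0.005034 mol.
By Henderson-Hasselbalch, pH = pKa + log([A^-]/[HA]) = 3.17 + log(0.005034/0.002455) = 3.17 + (+0.31) = 3.48.

3.48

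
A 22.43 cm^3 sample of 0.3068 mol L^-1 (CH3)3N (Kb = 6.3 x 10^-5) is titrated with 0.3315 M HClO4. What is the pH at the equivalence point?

n((CH3)3N) = 0.3068 x 0.02243 = 0.006882 mol; V(HClO4) at equivalence = 0.006882/0.3315 = 0.02076 L.
At equivalence the base is fully converted to (CH3)3NH+; total volume = 0.04319 L, so [(CH3)3NH+] = 0.006882/0.04319 = 0.1593 M.
Ka((CH3)3NH+) = Kw/Kb = 1.0e-14 / 6.3 x 10^-5 = 1.59e-10.
[H^+] = sqrt(Ka x [(CH3)3NH+]) = sqrt(1.59e-10 x 0.1593) = 5.03e-6 M.
pH = -log(5.03e-6) = 5.30.

5.30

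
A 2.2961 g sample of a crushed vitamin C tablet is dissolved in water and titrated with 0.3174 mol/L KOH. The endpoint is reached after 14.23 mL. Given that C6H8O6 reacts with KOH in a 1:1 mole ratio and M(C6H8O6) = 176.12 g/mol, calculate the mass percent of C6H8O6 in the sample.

n(KOH) = 0.3174 x 0.01423 = 0.004517 mol.
n(C6H8O6) = 0.004517 / 1 = 0.004517 mol.
mass of C6H8O6 = 0.004517 x 176.12 = 0.7955 g.
% purity = 0.7955 / 2.2961 x 100 = 34.6%.

34.6%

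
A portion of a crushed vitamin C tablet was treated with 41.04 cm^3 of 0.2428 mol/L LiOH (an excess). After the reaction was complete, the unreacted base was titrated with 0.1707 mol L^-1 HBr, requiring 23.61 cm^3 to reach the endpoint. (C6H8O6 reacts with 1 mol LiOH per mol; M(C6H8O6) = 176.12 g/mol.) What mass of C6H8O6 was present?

Total n(LiOH) added = 0.2428 x 0.04104 = 0.009965 mol.
n(HBr) used = 0.1707 x 0.02361 = 0.004030 mol, which equals the excess n(LiOH).
So n(LiOH) consumed by the sample = 0.009965 - 0.004030 = 0.005934 mol.
n(C6H8O6) = 0.005934 / 1 = 0.005934 mol.
mass = 0.005934 mol x 176.12 g/mol = 1.05 g.

1.05 g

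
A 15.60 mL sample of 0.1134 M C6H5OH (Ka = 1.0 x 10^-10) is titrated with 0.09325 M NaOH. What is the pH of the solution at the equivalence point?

n(C6H5OH) = 0.1134 x 0.01560 = 0.001769 mol; V(NaOH) at equivalence = 0.001769/0.09325 = 0.01897 L.
At equivalence all the acid is converted to C6H5O-; total volume = 0.01560 + 0.01897 = 0.03457 L, so [C6H5O-] = 0.001769/0.03457 = 0.05117 M.
Kb = Kw/Ka = 1.0e-14 / 1.0 x 10^-10 = 0.000100.
[OH^-] = sqrt(Kb x [C6H5O-]) = sqrt(0.000100 x 0.05117) = 0.00226 M.
pOH = 2.65, so pH = 14.00 - 2.65 = 11.35.

11.35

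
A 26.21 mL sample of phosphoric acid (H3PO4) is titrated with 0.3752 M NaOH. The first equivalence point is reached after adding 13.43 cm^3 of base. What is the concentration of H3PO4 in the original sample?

n(NaOH) = 0.3752 x 0.01343 = 0.005039 mol.
At the first equivalence point, 1 mol OH^- react per mol H3PO4, so n(H3PO4) = 0.005039 / 1 = 0.005039 mol.
[H3PO4] = 0.005039 / 0.02621 L = 0.192 M.

0.192 M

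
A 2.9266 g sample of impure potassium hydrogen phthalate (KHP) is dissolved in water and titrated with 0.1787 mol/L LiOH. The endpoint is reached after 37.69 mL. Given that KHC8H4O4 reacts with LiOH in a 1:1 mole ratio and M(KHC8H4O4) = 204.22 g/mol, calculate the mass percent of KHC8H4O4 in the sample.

n(LiOH) = 0.1787 x 0.03769 = 0.006735 mol.
n(KHC8H4O4) = 0.006735 / 1 = 0.006735 mol.
mass of KHC8H4O4 = 0.006735 x 204.22 = 1.375 g.
% purity = 1.375 / 2.9266 x 100 = 47.0%.

47.0%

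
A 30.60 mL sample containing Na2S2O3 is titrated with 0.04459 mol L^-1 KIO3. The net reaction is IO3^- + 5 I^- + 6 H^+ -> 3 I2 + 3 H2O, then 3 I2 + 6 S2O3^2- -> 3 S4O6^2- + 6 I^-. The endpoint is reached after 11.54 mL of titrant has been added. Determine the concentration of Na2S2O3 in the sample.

0.101 M

n(KIO3) = 0.04459 x 0.01154 = 0.0005146 mol.
From the balanced equation, 1 mol KIO3 reacts with 6 mol Na2S2O3, so n(Na2S2O3) = 0.0005146 x 6/1 = 0.003087 mol.
[Na2S2O3] = 0.003087 / 0.03060 L = 0.101 M.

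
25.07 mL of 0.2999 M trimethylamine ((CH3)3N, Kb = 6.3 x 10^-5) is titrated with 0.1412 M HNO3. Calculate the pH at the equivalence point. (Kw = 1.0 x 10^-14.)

n((CH3)3N) = 0.2999 x 0.02507 = 0.007518 mol; V(HNO3) at equivalence = 0.007518/0.1412 = 0.05325 L.
At equivalence the base is fully converted to (CH3)3NH+; total volume = 0.07832 L, so [(CH3)3NH+] = 0.007518/0.07832 = 0.09600 M.
Ka((CH3)3NH+) = Kw/Kb = 1.0e-14 / 6.3 x 10^-5 = 1.59e-10.
[H^+] = sqrt(Ka x [(CH3)3NH+]) = sqrt(1.59e-10 x 0.09600) = 3.90e-6 M.
pH = -log(3.90e-6) = 5.41.

5.41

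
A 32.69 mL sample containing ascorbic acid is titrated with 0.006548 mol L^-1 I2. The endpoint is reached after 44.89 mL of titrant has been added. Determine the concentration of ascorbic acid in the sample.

0.00899 M

n(I2) = 0.006548 x 0.04489 = 0.0002939 mol.
From the balanced equation, 1 mol I2 reacts with 1 mol ascorbic acid, so n(ascorbic acid) = 0.0002939 x 1/1 = 0.0002939 mol.
[ascorbic acid] = 0.0002939 / 0.03269 L = 0.00899 M.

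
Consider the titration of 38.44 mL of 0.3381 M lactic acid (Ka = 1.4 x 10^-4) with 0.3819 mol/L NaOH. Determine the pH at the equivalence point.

8.55

n(HC3H5O3) = 0.3381 x 0.03844 = 0.01300 mol; V(NaOH) at equivalence = 0.01300/0.3819 = 0.03403 L.
At equivalence all the acid is converted to C3H5O3-; total volume = 0.03844 + 0.03403 = 0.07247 L, so [C3H5O3-] = 0.01300/0.07247 = 0.1793 M.
Kb = Kw/Ka = 1.0e-14 / 1.4 x 10^-4 = 7.14e-11.
[OH^-] = sqrt(Kb x [C3H5O3-]) = sqrt(7.14e-11 x 0.1793) = 3.58e-6 M.
pOH = 5.45, so pH = 14.00 - 5.45 = 8.55.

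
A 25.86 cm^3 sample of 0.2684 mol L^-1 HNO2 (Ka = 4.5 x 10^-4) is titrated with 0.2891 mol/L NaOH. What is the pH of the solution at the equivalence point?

8.25

n(HNO2) = 0.2684 x 0.02586 = 0.006941 mol; V(NaOH) at equivalence = 0.006941/0.2891 = 0.02401 L.
At equivalence all the acid is converted to NO2-; total volume = 0.02586 + 0.02401 = 0.04987 L, so [NO2-] = 0.006941/0.04987 = 0.1392 M.
Kb = Kw/Ka = 1.0e-14 / 4.5 x 10^-4 = 2.22e-11.
[OH^-] = sqrt(Kb x [NO2-]) = sqrt(2.22e-11 x 0.1392) = 1.76e-6 M.
pOH = 5.75, so pH = 14.00 - 5.75 = 8.25.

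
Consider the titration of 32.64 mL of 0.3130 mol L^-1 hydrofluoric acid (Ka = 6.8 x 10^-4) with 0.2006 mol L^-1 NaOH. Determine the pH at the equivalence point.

n(HF) = 0.3130 x 0.03264 = 0.01022 mol; V(NaOH) at equivalence = 0.01022/0.2006 = 0.05093 L.
At equivalence all the acid is converted to F-; total volume = 0.03264 + 0.05093 = 0.08357 L, so [F-] = 0.01022/0.08357 = 0.1223 M.
Kb = Kw/Ka = 1.0e-14 / 6.8 x 10^-4 = 1.47e-11.
[OH^-] = sqrt(Kb x [F-]) = sqrt(1.47e-11 x 0.1223) = 1.34e-6 M.
pOH = 5.87, so pH = 14.00 - 5.87 = 8.13.

8.13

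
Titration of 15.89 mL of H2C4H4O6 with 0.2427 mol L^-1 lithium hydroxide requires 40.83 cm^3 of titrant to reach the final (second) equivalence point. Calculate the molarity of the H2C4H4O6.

0.312 M

n(LiOH) = 0.2427 x 0.04083 = 0.009909 mol.
At the final (second) equivalence point, 2 mol OH^- react per mol H2C4H4O6, so n(H2C4H4O6) = 0.009909 / 2 = 0.004955 mol.
[H2C4H4O6] = 0.004955 / 0.01589 L = 0.312 M.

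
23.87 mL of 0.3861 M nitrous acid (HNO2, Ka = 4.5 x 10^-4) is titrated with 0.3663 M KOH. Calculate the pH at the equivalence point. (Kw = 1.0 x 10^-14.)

8.31

n(HNO2) = 0.3861 x 0.02387 = 0.009216 mol; V(KOH) at equivalence = 0.009216/0.3663 = 0.02516 L.
At equivalence all the acid is converted to NO2-; total volume = 0.02387 + 0.02516 = 0.04903 L, so [NO2-] = 0.009216/0.04903 = 0.1880 M.
Kb = Kw/Ka = 1.0e-14 / 4.5 x 10^-4 = 2.22e-11.
[OH^-] = sqrt(Kb x [NO2-]) = sqrt(2.22e-11 x 0.1880) = 2.04e-6 M.
pOH = 5.69, so pH = 14.00 - 5.69 = 8.31.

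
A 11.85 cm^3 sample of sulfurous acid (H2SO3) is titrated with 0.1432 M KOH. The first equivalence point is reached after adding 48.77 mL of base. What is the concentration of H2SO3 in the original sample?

0.589 M

n(KOH) = 0.1432 x 0.04877 = 0.006984 mol.
At the first equivalence point, 1 mol OH^- react per mol H2SO3, so n(H2SO3) = 0.006984 / 1 = 0.006984 mol.
[H2SO3] = 0.006984 / 0.01185 L = 0.589 M.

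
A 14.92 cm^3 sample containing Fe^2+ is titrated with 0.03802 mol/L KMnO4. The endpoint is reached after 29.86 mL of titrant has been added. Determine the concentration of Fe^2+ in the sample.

0.380 M

n(KMnO4) = 0.03802 x 0.02986 = 0.001135 mol.
From the balanced equation, 1 mol KMnO4 reacts with 5 mol Fe^2+, so n(Fe^2+) = 0.001135 x 5/1 = 0.005676 mol.
[Fe^2+] = 0.005676 / 0.01492 L = 0.380 M.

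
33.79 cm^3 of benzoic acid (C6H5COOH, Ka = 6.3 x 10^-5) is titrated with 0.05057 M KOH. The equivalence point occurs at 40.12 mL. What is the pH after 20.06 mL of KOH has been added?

4.20

20.06 mL is exactly half the equivalence volume (40.12/2), i.e. the half-equivalence point.
There, n(HA) = n(A^-), so pH = pKa = -log(6.3 x 10^-5) = 4.20.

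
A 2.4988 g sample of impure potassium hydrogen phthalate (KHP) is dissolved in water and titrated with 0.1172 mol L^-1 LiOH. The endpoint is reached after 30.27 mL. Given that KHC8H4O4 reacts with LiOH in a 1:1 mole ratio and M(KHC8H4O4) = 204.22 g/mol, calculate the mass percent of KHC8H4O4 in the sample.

n(LiOH) = 0.1172 x 0.03027 = 0.003548 mol.
n(KHC8H4O4) = 0.003548 / 1 = 0.003548 mol.
mass of KHC8H4O4 = 0.003548 x 204.22 = 0.7245 g.
% purity = 0.7245 / 2.4988 x 100 = 29.0%.

29.0%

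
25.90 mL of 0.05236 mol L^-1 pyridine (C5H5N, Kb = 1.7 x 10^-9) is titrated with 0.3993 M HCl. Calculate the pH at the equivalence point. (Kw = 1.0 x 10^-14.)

n(C5H5N) = 0.05236 x 0.02590 = 0.001356 mol; V(HCl) at equivalence = 0.001356/0.3993 = 0.003396 L.
At equivalence the base is fully converted to C5H5NH+; total volume = 0.02930 L, so [C5H5NH+] = 0.001356/0.02930 = 0.04629 M.
Ka(C5H5NH+) = Kw/Kb = 1.0e-14 / 1.7 x 10^-9 = 5.88e-6.
[H^+] = sqrt(Ka x [C5H5NH+]) = sqrt(5.88e-6 x 0.04629) = 0.000522 M.
pH = -log(0.000522) = 3.28.

3.28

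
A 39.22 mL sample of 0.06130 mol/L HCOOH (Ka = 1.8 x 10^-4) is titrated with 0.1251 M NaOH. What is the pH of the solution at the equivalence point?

n(HCOOH) = 0.06130 x 0.03922 = 0.002404 mol; V(NaOH) at equivalence = 0.002404/0.1251 = 0.01922 L.
At equivalence all the acid is converted to HCOO-; total volume = 0.03922 + 0.01922 = 0.05844 L, so [HCOO-] = 0.002404/0.05844 = 0.04114 M.
Kb = Kw/Ka = 1.0e-14 / 1.8 x 10^-4 = 5.56e-11.
[OH^-] = sqrt(Kb x [HCOO-]) = sqrt(5.56e-11 x 0.04114) = 1.51e-6 M.
pOH = 5.82, so pH = 14.00 - 5.82 = 8.18.

8.18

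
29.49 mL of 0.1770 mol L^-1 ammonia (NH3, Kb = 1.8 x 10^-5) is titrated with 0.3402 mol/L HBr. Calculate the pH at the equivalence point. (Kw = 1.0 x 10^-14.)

n(NH3) = 0.1770 x 0.02949 = 0.005220 mol; V(HBr) at equivalence = 0.005220/0.3402 = 0.01534 L.
At equivalence the base is fully converted to NH4+; total volume = 0.04483 L, so [NH4+] = 0.005220/0.04483 = 0.1164 M.
Ka(NH4+) = Kw/Kb = 1.0e-14 / 1.8 x 10^-5 = 5.56e-10.
[H^+] = sqrt(Ka x [NH4+]) = sqrt(5.56e-10 x 0.1164) = 8.04e-6 M.
pH = -log(8.04e-6) = 5.09.

5.09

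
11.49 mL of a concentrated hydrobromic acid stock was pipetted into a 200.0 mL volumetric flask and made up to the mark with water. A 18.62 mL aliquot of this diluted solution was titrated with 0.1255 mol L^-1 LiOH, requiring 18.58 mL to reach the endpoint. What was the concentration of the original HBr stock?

n(LiOH) = 0.1255 x 0.01858 = 0.002332 mol.
n(HBr) in the aliquot = 0.002332 mol.
[diluted HBr] = 0.002332 / 0.01862 = 0.1252 M.
Dilution factor = 200.0/11.49 = 17.41, so [stock] = 0.1252 x 17.41 = 2.18 M.

2.18 M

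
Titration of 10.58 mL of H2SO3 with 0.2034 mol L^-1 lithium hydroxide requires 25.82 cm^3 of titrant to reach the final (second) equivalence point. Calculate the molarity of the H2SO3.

n(LiOH) = 0.2034 x 0.02582 = 0.005252 mol.
At the final (second) equivalence point, 2 mol OH^- react per mol H2SO3, so n(H2SO3) = 0.005252 / 2 = 0.002626 mol.
[H2SO3] = 0.002626 / 0.01058 L = 0.248 M.

0.248 M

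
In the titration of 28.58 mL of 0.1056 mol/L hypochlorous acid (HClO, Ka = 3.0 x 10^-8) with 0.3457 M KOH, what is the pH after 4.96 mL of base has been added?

7.64

Initial n(HClO) = 0.1056 x 0.02858 = 0.003018 mol.
n(KOH) added = 0.3457 x 0.004960 = 0.001715 mol, converting that many moles of HClO to ClO-.
Remaining n(HClO) = 0.001303 mol; n(ClO-) = 0.001715 mol.
By Henderson-Hasselbalch, pH = pKa + log([A^-]/[HA]) = 7.52 + log(0.001715/0.001303) = 7.52 + (+0.12) = 7.64.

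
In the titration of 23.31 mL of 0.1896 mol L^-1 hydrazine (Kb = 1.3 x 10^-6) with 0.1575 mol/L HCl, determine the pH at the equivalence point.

4.59

n(N2H4) = 0.1896 x 0.02331 = 0.004420 mol; V(HCl) at equivalence = 0.004420/0.1575 = 0.02806 L.
At equivalence the base is fully converted to N2H5+; total volume = 0.05137 L, so [N2H5+] = 0.004420/0.05137 = 0.08603 M.
Ka(N2H5+) = Kw/Kb = 1.0e-14 / 1.3 x 10^-6 = 7.69e-9.
[H^+] = sqrt(Ka x [N2H5+]) = sqrt(7.69e-9 x 0.08603) = 2.57e-5 M.
pH = -log(2.57e-5) = 4.59.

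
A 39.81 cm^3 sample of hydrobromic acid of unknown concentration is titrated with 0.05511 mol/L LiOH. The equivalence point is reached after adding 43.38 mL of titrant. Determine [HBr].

0.0601 M

n(LiOH) delivered = 0.05511 x 0.04338 = 0.002391 mol.
For a 1:1 reaction, n(HBr) = 0.002391 mol.
[HBr] = 0.002391 mol / 0.03981 L = 0.0601 M.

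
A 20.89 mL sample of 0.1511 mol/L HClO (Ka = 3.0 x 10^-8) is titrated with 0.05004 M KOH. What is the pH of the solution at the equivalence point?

10.05

n(HClO) = 0.1511 x 0.02089 = 0.003156 mol; V(KOH) at equivalence = 0.003156/0.05004 = 0.06308 L.
At equivalence all the acid is converted to ClO-; total volume = 0.02089 + 0.06308 = 0.08397 L, so [ClO-] = 0.003156/0.08397 = 0.03759 M.
Kb = Kw/Ka = 1.0e-14 / 3.0 x 10^-8 = 3.33e-7.
[OH^-] = sqrt(Kb x [ClO-]) = sqrt(3.33e-7 x 0.03759) = 0.000112 M.
pOH = 3.95, so pH = 14.00 - 3.95 = 10.05.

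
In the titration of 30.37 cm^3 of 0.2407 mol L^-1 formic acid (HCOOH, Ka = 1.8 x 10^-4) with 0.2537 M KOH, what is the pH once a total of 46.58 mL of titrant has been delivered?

n(acid) = 0.2407 x 0.03037 = 0.007310 mol; n(KOH) added = 0.2537 x 0.04658 = 0.01182 mol.
Base is in excess by 0.01182 - 0.007310 = 0.004507 mol in a total volume of 0.07695 L.
[OH^-] = 0.004507/0.07695 = 0.05857 M, so pOH = 1.23 and pH = 14.00 - 1.23 = 12.77.

12.77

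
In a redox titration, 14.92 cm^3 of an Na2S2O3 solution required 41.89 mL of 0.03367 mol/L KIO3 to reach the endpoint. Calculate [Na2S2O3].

0.567 M

n(KIO3) = 0.03367 x 0.04189 = 0.001410 mol.
From the balanced equation, 1 mol KIO3 reacts with 6 mol Na2S2O3, so n(Na2S2O3) = 0.001410 x 6/1 = 0.008463 mol.
[Na2S2O3] = 0.008463 / 0.01492 L = 0.567 M.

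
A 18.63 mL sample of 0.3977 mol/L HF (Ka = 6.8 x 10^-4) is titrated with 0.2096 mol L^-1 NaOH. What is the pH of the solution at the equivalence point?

8.15

n(HF) = 0.3977 x 0.01863 = 0.007409 mol; V(NaOH) at equivalence = 0.007409/0.2096 = 0.03535 L.
At equivalence all the acid is converted to F-; total volume = 0.01863 + 0.03535 = 0.05398 L, so [F-] = 0.007409/0.05398 = 0.1373 M.
Kb = Kw/Ka = 1.0e-14 / 6.8 x 10^-4 = 1.47e-11.
[OH^-] = sqrt(Kb x [F-]) = sqrt(1.47e-11 x 0.1373) = 1.42e-6 M.
pOH = 5.85, so pH = 14.00 - 5.85 = 8.15.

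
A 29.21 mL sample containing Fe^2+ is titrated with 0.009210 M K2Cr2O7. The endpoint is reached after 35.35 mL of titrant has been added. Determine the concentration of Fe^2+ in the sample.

n(K2Cr2O7) = 0.009210 x 0.03535 = 0.0003256 mol.
From the balanced equation, 1 mol K2Cr2O7 reacts with 6 mol Fe^2+, so n(Fe^2+) = 0.0003256 x 6/1 = 0.001953 mol.
[Fe^2+] = 0.001953 / 0.02921 L = 0.0669 M.

0.0669 M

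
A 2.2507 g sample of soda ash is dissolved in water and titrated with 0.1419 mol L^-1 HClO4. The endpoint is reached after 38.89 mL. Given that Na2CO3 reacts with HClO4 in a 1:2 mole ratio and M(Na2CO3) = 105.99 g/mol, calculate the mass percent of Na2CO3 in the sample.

13.0%

n(HClO4) = 0.1419 x 0.03889 = 0.005518 mol.
n(Na2CO3) = 0.005518 / 2 = 0.002759 mol.
mass of Na2CO3 = 0.002759 x 105.99 = 0.2925 g.
% purity = 0.2925 / 2.2507 x 100 = 13.0%.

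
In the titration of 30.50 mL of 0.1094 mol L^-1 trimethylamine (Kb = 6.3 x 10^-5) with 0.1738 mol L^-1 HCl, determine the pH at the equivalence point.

n((CH3)3N) = 0.1094 x 0.03050 = 0.003337 mol; V(HCl) at equivalence = 0.003337/0.1738 = 0.01920 L.
At equivalence the base is fully converted to (CH3)3NH+; total volume = 0.04970 L, so [(CH3)3NH+] = 0.003337/0.04970 = 0.06714 M.
Ka((CH3)3NH+) = Kw/Kb = 1.0e-14 / 6.3 x 10^-5 = 1.59e-10.
[H^+] = sqrt(Ka x [(CH3)3NH+]) = sqrt(1.59e-10 x 0.06714) = 3.26e-6 M.
pH = -log(3.26e-6) = 5.49.

5.49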